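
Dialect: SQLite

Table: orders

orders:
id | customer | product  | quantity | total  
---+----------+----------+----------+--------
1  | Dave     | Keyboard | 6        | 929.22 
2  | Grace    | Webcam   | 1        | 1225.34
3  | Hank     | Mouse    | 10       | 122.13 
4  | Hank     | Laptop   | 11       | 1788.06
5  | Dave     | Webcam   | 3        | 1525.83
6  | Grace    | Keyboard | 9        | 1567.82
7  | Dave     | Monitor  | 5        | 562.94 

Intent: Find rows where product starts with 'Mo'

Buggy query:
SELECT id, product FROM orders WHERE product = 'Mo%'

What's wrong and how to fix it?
Bug: '=' compares the literal string including the % character; pattern matching needs LIKE

Fix: Use LIKE for wildcard pattern matching

Corrected query:
SELECT id, product FROM orders WHERE product LIKE 'Mo%'

Result:
id | product
---+--------
3  | Mouse  
7  | Monitor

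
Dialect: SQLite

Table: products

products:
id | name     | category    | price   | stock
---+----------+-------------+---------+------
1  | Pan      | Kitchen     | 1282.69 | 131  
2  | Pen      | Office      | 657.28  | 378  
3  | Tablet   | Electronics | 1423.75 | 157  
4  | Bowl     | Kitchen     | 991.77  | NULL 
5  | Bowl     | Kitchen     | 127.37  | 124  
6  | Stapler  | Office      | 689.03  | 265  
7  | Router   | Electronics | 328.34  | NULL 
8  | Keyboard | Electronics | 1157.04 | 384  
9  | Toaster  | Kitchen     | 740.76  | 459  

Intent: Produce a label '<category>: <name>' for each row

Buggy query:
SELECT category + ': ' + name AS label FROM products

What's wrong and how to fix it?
Bug: '+' is numeric addition; on text columns SQLite converts them to 0 instead of concatenating

Fix: Replace + with || to concatenate text

Corrected query:
SELECT category || ': ' || name AS label FROM products

Result:
label                
---------------------
Kitchen: Pan         
Office: Pen          
Electronics: Tablet  
Kitchen: Bowl        
Kitchen: Bowl        
Office: Stapler      
Electronics: Router  
Electronics: Keyboard
Kitchen: Toaster     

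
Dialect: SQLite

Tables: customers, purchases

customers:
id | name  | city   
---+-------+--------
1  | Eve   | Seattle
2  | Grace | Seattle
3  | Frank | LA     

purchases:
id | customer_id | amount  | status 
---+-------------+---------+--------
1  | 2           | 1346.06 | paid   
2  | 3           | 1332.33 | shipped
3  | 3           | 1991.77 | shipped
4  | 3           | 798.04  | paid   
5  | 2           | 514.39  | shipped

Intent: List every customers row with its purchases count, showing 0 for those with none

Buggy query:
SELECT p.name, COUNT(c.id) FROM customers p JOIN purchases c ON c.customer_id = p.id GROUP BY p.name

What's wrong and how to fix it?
Bug: An inner join excludes parents with zero children

Fix: Switch to LEFT JOIN to retain unmatched parent rows

Corrected query:
SELECT p.name, COUNT(c.id) FROM customers p LEFT JOIN purchases c ON c.customer_id = p.id GROUP BY p.name

Result:
name  | COUNT(c.id)
------+------------
Eve   | 0          
Frank | 3          
Grace | 2          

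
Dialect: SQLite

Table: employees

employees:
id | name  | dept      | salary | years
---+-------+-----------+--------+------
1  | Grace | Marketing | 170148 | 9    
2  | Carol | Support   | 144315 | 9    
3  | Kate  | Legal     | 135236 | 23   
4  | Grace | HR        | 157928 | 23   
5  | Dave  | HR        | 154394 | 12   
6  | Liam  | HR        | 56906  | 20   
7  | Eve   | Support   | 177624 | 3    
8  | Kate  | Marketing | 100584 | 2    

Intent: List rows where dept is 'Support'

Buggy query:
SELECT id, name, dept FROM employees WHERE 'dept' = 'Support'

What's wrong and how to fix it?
Bug: 'dept' in single quotes is a string literal, not the column; the comparison is literal-vs-literal and never true

Fix: Reference the column as dept without single quotes

Corrected query:
SELECT id, name, dept FROM employees WHERE dept = 'Support'

Result:
id | name  | dept   
---+-------+--------
2  | Carol | Support
7  | Eve   | Support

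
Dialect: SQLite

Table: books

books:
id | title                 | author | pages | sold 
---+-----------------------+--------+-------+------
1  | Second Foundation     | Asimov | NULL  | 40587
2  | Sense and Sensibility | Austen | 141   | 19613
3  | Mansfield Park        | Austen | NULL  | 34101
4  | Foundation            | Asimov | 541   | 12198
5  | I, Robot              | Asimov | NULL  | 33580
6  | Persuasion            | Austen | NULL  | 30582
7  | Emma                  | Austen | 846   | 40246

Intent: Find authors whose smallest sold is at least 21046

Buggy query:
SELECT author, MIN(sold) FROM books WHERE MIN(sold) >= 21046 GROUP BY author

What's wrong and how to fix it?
Bug: Aggregates like MIN are computed per group after WHERE runs

Fix: Replace WHERE with HAVING after the GROUP BY

Corrected query:
SELECT author, MIN(sold) FROM books GROUP BY author HAVING MIN(sold) >= 21046

Result:
(no rows)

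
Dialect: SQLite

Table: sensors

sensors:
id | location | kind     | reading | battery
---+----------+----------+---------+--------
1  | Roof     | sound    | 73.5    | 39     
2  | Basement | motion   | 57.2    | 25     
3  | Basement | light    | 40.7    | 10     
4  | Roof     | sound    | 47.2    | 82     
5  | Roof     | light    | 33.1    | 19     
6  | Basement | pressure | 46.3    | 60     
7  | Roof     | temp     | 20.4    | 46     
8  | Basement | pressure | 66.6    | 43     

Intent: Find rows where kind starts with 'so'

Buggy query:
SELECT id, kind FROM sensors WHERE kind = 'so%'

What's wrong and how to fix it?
Bug: Wildcards only work with LIKE; '=' treats '%' as a literal character

Fix: Replace '=' with LIKE so 'so%' is treated as a pattern

Corrected query:
SELECT id, kind FROM sensors WHERE kind LIKE 'so%'

Result:
id | kind 
---+------
1  | sound
4  | sound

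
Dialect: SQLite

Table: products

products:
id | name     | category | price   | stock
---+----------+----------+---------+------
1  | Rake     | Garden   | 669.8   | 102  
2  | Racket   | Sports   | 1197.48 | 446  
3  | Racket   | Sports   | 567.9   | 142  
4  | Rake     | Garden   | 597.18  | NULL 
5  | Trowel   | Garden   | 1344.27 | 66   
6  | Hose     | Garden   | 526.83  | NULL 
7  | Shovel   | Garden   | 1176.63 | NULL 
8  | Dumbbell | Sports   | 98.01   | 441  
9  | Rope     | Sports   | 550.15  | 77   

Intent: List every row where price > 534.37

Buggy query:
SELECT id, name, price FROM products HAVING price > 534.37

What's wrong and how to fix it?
Bug: This is a non-aggregate query (no GROUP BY, no aggregates), so in SQLite the HAVING clause is invalid here; a row-level condition belongs in WHERE

Fix: Use WHERE for row-level filtering

Corrected query:
SELECT id, name, price FROM products WHERE price > 534.37

Result:
id | name   | price  
---+--------+--------
1  | Rake   | 669.8  
2  | Racket | 1197.48
3  | Racket | 567.9  
4  | Rake   | 597.18 
5  | Trowel | 1344.27
7  | Shovel | 1176.63
9  | Rope   | 550.15 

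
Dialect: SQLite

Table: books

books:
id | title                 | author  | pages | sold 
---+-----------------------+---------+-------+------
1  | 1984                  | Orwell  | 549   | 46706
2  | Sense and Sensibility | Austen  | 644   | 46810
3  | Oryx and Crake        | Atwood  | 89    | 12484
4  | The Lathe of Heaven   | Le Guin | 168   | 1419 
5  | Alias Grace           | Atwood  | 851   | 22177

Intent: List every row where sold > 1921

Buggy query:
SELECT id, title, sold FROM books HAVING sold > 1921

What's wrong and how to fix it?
Bug: This is a non-aggregate query (no GROUP BY, no aggregates), so in SQLite the HAVING clause is invalid here; a row-level condition belongs in WHERE

Fix: Use WHERE for row-level filtering

Corrected query:
SELECT id, title, sold FROM books WHERE sold > 1921

Result:
id | title                 | sold 
---+-----------------------+------
1  | 1984                  | 46706
2  | Sense and Sensibility | 46810
3  | Oryx and Crake        | 12484
5  | Alias Grace           | 22177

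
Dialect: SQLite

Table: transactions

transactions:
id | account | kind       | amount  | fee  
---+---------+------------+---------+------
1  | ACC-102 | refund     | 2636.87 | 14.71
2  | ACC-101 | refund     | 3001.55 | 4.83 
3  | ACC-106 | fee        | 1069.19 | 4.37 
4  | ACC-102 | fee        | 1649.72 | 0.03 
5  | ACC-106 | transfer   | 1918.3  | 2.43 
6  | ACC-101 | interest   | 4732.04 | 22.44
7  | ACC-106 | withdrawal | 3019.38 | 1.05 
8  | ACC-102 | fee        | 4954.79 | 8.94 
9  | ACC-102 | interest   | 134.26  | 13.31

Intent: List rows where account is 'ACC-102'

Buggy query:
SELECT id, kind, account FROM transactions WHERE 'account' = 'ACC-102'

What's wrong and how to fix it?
Bug: Single quotes denote string literals in SQL; the column name is being compared as a constant string

Fix: Reference the column as account without single quotes

Corrected query:
SELECT id, kind, account FROM transactions WHERE account = 'ACC-102'

Result:
id | kind     | account
---+----------+--------
1  | refund   | ACC-102
4  | fee      | ACC-102
8  | fee      | ACC-102
9  | interest | ACC-102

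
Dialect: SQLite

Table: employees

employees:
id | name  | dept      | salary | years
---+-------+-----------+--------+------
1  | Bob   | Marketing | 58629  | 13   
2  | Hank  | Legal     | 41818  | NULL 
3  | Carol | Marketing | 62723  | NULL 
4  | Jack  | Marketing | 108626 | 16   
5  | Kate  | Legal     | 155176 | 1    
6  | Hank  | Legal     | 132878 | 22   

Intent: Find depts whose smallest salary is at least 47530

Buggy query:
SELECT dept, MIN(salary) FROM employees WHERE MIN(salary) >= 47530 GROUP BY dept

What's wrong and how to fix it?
Bug: MIN() in WHERE is a misuse of aggregate

Fix: Replace WHERE with HAVING after the GROUP BY

Corrected query:
SELECT dept, MIN(salary) FROM employees GROUP BY dept HAVING MIN(salary) >= 47530

Result:
dept      | MIN(salary)
----------+------------
Marketing | 58629      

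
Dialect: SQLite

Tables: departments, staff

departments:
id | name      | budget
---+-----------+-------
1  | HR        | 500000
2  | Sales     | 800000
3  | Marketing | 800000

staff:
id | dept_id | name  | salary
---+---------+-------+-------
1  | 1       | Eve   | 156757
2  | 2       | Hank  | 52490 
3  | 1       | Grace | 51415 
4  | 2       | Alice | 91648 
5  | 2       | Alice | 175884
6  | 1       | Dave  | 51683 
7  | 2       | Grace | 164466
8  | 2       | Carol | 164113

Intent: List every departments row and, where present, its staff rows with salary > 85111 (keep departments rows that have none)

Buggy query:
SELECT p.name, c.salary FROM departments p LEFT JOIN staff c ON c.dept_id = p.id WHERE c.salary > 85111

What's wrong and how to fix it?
Bug: Filtering c.salary in WHERE discards the NULL rows produced by LEFT JOIN, turning it into an inner join

Fix: Move the right-table condition into the ON clause so unmatched parents are kept

Corrected query:
SELECT p.name, c.salary FROM departments p LEFT JOIN staff c ON c.dept_id = p.id AND c.salary > 85111

Result:
name      | salary
----------+-------
HR        | 156757
Sales     | 91648 
Sales     | 164113
Sales     | 164466
Sales     | 175884
Marketing | NULL  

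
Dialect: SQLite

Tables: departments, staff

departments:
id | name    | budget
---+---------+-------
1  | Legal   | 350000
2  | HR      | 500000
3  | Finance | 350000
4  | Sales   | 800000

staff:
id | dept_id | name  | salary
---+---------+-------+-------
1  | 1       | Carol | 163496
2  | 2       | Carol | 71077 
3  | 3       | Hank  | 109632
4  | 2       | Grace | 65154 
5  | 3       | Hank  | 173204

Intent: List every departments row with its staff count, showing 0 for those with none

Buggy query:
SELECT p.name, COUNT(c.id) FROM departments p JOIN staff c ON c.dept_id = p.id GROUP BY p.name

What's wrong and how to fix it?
Bug: An inner join excludes parents with zero children

Fix: Switch to LEFT JOIN to retain unmatched parent rows

Corrected query:
SELECT p.name, COUNT(c.id) FROM departments p LEFT JOIN staff c ON c.dept_id = p.id GROUP BY p.name

Result:
name    | COUNT(c.id)
--------+------------
Finance | 2          
HR      | 2          
Legal   | 1          
Sales   | 0          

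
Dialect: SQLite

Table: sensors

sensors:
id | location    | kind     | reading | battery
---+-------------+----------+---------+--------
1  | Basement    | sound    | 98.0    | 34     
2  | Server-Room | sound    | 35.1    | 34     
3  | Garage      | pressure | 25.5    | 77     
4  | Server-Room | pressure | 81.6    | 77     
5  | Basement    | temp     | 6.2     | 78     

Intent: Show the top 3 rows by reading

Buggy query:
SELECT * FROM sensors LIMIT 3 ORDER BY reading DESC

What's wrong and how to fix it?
Bug: ORDER BY cannot follow LIMIT; LIMIT is the final clause

Fix: Sort with ORDER BY, then apply LIMIT

Corrected query:
SELECT * FROM sensors ORDER BY reading DESC LIMIT 3

Result:
id | location    | kind     | reading | battery
---+-------------+----------+---------+--------
1  | Basement    | sound    | 98      | 34     
4  | Server-Room | pressure | 81.6    | 77     
2  | Server-Room | sound    | 35.1    | 34     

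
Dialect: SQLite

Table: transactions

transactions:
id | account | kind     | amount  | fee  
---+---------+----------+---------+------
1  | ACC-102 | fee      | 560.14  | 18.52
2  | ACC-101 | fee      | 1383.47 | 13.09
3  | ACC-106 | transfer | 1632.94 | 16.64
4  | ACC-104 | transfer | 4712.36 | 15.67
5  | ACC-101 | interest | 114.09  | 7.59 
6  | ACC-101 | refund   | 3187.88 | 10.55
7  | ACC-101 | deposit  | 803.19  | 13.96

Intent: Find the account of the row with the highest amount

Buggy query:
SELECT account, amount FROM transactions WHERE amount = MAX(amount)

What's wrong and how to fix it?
Bug: WHERE is evaluated per row; an aggregate over the whole table isn't defined there

Fix: Wrap MAX in a scalar subquery so WHERE compares against a single value

Corrected query:
SELECT account, amount FROM transactions WHERE amount = (SELECT MAX(amount) FROM transactions)

Result:
account | amount 
--------+--------
ACC-104 | 4712.36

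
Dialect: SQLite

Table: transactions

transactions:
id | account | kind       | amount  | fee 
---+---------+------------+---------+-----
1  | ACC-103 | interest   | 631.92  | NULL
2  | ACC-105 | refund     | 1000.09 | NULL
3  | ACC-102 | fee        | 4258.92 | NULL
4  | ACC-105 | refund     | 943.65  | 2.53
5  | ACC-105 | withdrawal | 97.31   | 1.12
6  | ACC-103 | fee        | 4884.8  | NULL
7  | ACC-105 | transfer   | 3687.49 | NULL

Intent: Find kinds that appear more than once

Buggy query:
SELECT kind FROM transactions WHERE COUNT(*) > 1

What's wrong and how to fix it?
Bug: COUNT(*) is an aggregate and cannot be used in WHERE

Fix: Group first, then use HAVING for the count condition

Corrected query:
SELECT kind FROM transactions GROUP BY kind HAVING COUNT(*) > 1

Result:
kind  
------
fee   
refund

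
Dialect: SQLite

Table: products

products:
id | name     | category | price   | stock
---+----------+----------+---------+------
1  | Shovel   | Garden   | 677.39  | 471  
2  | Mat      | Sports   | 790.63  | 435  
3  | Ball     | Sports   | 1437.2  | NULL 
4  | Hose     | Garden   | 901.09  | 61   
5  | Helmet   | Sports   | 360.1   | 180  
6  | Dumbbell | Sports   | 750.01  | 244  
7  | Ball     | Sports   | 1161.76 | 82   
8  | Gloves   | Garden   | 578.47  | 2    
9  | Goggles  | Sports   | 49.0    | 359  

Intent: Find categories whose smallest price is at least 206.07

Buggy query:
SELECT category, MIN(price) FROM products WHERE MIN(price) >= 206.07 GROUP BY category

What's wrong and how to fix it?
Bug: MIN() in WHERE is a misuse of aggregate

Fix: Replace WHERE with HAVING after the GROUP BY

Corrected query:
SELECT category, MIN(price) FROM products GROUP BY category HAVING MIN(price) >= 206.07

Result:
category | MIN(price)
---------+-----------
Garden   | 578.47    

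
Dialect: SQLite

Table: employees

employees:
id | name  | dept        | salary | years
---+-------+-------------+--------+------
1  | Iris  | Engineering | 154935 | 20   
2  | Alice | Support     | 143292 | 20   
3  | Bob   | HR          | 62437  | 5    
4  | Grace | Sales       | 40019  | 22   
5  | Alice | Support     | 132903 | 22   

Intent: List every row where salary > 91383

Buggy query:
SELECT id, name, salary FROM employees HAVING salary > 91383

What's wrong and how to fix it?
Bug: This is a non-aggregate query (no GROUP BY, no aggregates), so in SQLite the HAVING clause is invalid here; a row-level condition belongs in WHERE

Fix: Use WHERE for row-level filtering

Corrected query:
SELECT id, name, salary FROM employees WHERE salary > 91383

Result:
id | name  | salary
---+-------+-------
1  | Iris  | 154935
2  | Alice | 143292
5  | Alice | 132903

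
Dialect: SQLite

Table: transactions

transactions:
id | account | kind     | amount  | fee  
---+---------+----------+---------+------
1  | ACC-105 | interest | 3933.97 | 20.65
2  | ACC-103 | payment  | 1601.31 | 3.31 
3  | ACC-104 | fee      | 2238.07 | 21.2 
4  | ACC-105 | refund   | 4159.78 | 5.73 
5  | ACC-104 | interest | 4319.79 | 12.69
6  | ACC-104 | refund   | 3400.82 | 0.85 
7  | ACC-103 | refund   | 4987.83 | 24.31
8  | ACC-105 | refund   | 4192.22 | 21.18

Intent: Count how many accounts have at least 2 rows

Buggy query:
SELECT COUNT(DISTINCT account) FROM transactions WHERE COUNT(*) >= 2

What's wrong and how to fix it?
Bug: WHERE filters individual rows, not groups, so a group-level COUNT is invalid there

Fix: Use a subquery that GROUPs and filters with HAVING, then count its rows

Corrected query:
SELECT COUNT(*) FROM (SELECT account FROM transactions GROUP BY account HAVING COUNT(*) >= 2)

Result:
COUNT(*)
--------
3       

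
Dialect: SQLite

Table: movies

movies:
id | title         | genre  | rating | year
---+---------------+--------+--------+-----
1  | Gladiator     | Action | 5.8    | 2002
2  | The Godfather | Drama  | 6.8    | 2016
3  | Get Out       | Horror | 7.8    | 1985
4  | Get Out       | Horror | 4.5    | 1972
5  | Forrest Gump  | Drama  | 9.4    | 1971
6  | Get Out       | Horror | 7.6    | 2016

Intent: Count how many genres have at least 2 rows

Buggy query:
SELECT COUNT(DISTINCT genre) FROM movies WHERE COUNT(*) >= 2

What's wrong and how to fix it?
Bug: COUNT(*) cannot appear in WHERE; the per-group count doesn't exist yet

Fix: Use a subquery that GROUPs and filters with HAVING, then count its rows

Corrected query:
SELECT COUNT(*) FROM (SELECT genre FROM movies GROUP BY genre HAVING COUNT(*) >= 2)

Result:
COUNT(*)
--------
2       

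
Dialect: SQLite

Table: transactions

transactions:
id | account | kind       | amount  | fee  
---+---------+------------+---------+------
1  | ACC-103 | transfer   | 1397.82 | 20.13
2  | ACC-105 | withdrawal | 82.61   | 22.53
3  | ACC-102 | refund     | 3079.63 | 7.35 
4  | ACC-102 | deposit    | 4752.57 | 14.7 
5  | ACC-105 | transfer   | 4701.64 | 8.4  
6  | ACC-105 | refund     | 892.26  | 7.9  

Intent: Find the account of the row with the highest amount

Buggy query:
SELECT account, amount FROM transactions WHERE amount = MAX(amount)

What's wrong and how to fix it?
Bug: WHERE is evaluated per row; an aggregate over the whole table isn't defined there

Fix: Wrap MAX in a scalar subquery so WHERE compares against a single value

Corrected query:
SELECT account, amount FROM transactions WHERE amount = (SELECT MAX(amount) FROM transactions)

Result:
account | amount 
--------+--------
ACC-102 | 4752.57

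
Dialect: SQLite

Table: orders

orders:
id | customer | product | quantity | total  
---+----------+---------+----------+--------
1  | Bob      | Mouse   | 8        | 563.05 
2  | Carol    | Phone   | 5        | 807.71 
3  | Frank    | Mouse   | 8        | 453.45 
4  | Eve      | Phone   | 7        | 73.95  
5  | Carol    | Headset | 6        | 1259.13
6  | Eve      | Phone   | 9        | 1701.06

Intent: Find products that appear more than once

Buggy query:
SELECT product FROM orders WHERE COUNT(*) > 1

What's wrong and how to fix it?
Bug: WHERE can't reference COUNT(*); aggregates are computed after WHERE

Fix: GROUP BY product, then filter groups with HAVING COUNT(*) > 1

Corrected query:
SELECT product FROM orders GROUP BY product HAVING COUNT(*) > 1

Result:
product
-------
Mouse  
Phone  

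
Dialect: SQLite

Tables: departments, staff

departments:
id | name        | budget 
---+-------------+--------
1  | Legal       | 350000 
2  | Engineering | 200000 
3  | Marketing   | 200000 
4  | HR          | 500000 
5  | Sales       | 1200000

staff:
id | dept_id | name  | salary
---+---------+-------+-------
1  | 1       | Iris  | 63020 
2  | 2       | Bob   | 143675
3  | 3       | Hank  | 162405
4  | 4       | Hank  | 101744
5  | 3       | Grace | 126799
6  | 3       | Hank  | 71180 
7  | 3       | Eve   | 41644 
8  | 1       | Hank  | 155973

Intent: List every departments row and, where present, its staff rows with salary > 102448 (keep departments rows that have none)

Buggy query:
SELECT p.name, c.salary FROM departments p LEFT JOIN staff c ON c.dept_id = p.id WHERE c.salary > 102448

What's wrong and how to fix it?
Bug: A WHERE condition on the right-hand table after LEFT JOIN drops unmatched parents

Fix: Put 'c.salary > 102448' in the JOIN's ON clause instead of WHERE

Corrected query:
SELECT p.name, c.salary FROM departments p LEFT JOIN staff c ON c.dept_id = p.id AND c.salary > 102448

Result:
name        | salary
------------+-------
Legal       | 155973
Engineering | 143675
Marketing   | 126799
Marketing   | 162405
HR          | NULL  
Sales       | NULL  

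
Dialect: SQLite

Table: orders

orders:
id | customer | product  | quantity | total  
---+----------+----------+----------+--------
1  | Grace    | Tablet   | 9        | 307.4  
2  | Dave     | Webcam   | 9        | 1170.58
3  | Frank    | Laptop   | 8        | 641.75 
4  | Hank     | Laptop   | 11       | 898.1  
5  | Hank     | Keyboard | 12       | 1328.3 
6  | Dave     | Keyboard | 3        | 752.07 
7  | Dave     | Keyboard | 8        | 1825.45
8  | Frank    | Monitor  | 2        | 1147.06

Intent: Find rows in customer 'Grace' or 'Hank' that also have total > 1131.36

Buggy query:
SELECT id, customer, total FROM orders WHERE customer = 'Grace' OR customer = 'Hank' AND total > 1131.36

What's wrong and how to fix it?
Bug: AND binds tighter than OR, so this parses as customer = 'Grace' OR (customer = 'Hank' AND total > 1131.36)

Fix: Group the OR with parentheses (or use IN), then AND the threshold

Corrected query:
SELECT id, customer, total FROM orders WHERE (customer = 'Grace' OR customer = 'Hank') AND total > 1131.36

Result:
id | customer | total 
---+----------+-------
5  | Hank     | 1328.3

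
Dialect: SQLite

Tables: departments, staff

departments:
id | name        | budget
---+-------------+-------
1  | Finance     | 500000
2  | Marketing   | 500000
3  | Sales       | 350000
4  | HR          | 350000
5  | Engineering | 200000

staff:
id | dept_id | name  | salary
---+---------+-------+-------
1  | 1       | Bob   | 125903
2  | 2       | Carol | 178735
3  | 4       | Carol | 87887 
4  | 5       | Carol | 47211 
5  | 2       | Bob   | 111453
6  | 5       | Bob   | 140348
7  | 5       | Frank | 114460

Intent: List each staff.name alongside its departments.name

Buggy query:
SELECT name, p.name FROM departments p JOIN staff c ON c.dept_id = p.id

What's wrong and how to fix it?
Bug: Both tables have a 'name' column; the unqualified reference is ambiguous

Fix: Qualify the column with its table alias (c.name)

Corrected query:
SELECT c.name, p.name FROM departments p JOIN staff c ON c.dept_id = p.id

Result:
name  | name       
------+------------
Bob   | Finance    
Carol | Marketing  
Carol | HR         
Carol | Engineering
Bob   | Marketing  
Bob   | Engineering
Frank | Engineering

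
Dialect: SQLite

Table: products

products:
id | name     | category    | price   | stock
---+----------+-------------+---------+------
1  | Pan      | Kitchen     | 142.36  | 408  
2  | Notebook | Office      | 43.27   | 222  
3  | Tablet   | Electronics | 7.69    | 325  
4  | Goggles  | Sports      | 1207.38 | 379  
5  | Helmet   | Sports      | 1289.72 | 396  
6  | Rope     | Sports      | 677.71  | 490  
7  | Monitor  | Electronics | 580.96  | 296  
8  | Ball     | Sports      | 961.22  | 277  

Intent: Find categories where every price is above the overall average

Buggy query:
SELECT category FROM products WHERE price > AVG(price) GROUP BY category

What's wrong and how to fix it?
Bug: AVG() is an aggregate; it can't sit directly in WHERE

Fix: Compute the overall average in a scalar subquery and compare each group's MIN against it in HAVING

Corrected query:
SELECT category FROM products GROUP BY category HAVING MIN(price) > (SELECT AVG(price) FROM products)

Result:
category
--------
Sports  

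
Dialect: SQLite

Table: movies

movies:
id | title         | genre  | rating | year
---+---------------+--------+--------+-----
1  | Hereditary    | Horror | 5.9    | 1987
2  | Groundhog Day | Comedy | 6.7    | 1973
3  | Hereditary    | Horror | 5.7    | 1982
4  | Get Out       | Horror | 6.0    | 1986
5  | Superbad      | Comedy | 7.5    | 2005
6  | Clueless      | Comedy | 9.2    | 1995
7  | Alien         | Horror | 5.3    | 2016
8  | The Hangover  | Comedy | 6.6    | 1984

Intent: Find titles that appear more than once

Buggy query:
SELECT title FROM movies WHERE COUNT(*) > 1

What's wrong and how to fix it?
Bug: WHERE can't reference COUNT(*); aggregates are computed after WHERE

Fix: Group first, then use HAVING for the count condition

Corrected query:
SELECT title FROM movies GROUP BY title HAVING COUNT(*) > 1

Result:
title     
----------
Hereditary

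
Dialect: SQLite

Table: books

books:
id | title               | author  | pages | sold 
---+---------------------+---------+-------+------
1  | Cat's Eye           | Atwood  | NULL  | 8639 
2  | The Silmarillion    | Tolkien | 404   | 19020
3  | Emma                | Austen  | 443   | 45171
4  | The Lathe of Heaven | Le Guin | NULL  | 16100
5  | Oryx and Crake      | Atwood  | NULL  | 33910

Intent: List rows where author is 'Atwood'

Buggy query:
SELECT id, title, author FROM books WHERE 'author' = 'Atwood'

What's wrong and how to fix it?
Bug: 'author' in single quotes is a string literal, not the column; the comparison is literal-vs-literal and never true

Fix: Remove the quotes around the column name (or use double quotes for an identifier)

Corrected query:
SELECT id, title, author FROM books WHERE author = 'Atwood'

Result:
id | title          | author
---+----------------+-------
1  | Cat's Eye      | Atwood
5  | Oryx and Crake | Atwood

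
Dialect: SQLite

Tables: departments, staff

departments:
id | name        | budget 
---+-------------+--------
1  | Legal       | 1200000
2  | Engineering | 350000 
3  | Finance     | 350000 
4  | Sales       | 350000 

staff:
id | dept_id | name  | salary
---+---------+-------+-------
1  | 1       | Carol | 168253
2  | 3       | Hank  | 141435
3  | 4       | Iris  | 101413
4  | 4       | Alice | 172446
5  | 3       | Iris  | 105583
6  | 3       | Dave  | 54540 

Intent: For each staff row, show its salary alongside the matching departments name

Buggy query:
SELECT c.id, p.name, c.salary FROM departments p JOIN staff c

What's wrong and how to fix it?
Bug: Missing join condition: each staff row is matched to all departments rows instead of just its own

Fix: Specify the join condition linking the foreign key to the parent id

Corrected query:
SELECT c.id, p.name, c.salary FROM departments p JOIN staff c ON c.dept_id = p.id

Result:
id | name    | salary
---+---------+-------
1  | Legal   | 168253
2  | Finance | 141435
3  | Sales   | 101413
4  | Sales   | 172446
5  | Finance | 105583
6  | Finance | 54540 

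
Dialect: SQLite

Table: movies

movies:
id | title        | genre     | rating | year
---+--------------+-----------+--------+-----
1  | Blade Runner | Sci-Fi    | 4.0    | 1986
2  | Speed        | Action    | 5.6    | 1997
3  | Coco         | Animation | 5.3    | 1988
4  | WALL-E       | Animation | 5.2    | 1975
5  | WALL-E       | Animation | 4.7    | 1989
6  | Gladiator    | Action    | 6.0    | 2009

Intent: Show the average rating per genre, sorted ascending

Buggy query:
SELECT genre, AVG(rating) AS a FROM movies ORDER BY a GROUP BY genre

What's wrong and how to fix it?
Bug: ORDER BY appears before GROUP BY; SQL clause order requires GROUP BY first

Fix: Reorder: SELECT … FROM … GROUP BY … ORDER BY …

Corrected query:
SELECT genre, AVG(rating) AS a FROM movies GROUP BY genre ORDER BY a

Result:
genre     | a       
----------+---------
Sci-Fi    | 4       
Animation | 5.066667
Action    | 5.8     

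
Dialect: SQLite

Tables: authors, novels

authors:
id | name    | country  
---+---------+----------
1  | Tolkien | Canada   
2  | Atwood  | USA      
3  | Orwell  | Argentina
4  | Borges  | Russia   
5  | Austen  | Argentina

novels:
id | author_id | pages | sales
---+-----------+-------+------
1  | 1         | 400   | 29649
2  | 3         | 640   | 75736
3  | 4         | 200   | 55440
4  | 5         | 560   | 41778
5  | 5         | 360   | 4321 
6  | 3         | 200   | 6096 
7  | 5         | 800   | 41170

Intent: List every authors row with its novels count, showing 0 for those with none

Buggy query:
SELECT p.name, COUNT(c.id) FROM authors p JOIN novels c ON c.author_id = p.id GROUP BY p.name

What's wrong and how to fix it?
Bug: An inner join excludes parents with zero children

Fix: Use LEFT JOIN so parents without children still appear (COUNT(c.id) gives 0)

Corrected query:
SELECT p.name, COUNT(c.id) FROM authors p LEFT JOIN novels c ON c.author_id = p.id GROUP BY p.name

Result:
name    | COUNT(c.id)
--------+------------
Atwood  | 0          
Austen  | 3          
Borges  | 1          
Orwell  | 2          
Tolkien | 1          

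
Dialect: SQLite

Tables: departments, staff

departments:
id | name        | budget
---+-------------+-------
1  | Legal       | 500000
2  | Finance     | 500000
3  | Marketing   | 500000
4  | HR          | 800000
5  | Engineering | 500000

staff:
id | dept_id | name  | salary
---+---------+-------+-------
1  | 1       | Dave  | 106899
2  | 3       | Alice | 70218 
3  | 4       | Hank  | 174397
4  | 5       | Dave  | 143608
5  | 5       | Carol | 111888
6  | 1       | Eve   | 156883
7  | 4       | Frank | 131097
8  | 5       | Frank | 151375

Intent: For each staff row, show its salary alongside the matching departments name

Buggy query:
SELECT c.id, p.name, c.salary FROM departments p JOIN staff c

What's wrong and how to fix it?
Bug: JOIN with no ON clause produces a cartesian product; every staff row pairs with every departments row

Fix: Add ON c.dept_id = p.id to the JOIN

Corrected query:
SELECT c.id, p.name, c.salary FROM departments p JOIN staff c ON c.dept_id = p.id

Result:
id | name        | salary
---+-------------+-------
1  | Legal       | 106899
2  | Marketing   | 70218 
3  | HR          | 174397
4  | Engineering | 143608
5  | Engineering | 111888
6  | Legal       | 156883
7  | HR          | 131097
8  | Engineering | 151375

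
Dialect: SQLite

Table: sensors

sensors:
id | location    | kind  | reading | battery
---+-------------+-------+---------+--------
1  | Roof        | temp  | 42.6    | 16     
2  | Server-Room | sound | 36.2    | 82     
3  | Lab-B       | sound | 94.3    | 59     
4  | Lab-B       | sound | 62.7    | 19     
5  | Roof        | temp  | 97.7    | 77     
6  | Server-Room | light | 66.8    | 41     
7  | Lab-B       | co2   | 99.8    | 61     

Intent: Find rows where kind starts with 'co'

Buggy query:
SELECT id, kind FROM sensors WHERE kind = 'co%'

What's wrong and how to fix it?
Bug: Wildcards only work with LIKE; '=' treats '%' as a literal character

Fix: Use LIKE for wildcard pattern matching

Corrected query:
SELECT id, kind FROM sensors WHERE kind LIKE 'co%'

Result:
id | kind
---+-----
7  | co2 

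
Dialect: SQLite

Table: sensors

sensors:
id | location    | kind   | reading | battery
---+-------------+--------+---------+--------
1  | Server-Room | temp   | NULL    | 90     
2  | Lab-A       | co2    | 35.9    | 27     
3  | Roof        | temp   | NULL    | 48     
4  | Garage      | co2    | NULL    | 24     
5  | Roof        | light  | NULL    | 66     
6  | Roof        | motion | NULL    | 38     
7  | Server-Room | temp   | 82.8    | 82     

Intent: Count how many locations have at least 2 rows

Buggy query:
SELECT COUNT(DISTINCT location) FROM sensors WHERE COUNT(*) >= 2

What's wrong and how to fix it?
Bug: WHERE filters individual rows, not groups, so a group-level COUNT is invalid there

Fix: Group first with HAVING COUNT(*) >= 2, then COUNT the resulting groups

Corrected query:
SELECT COUNT(*) FROM (SELECT location FROM sensors GROUP BY location HAVING COUNT(*) >= 2)

Result:
COUNT(*)
--------
2       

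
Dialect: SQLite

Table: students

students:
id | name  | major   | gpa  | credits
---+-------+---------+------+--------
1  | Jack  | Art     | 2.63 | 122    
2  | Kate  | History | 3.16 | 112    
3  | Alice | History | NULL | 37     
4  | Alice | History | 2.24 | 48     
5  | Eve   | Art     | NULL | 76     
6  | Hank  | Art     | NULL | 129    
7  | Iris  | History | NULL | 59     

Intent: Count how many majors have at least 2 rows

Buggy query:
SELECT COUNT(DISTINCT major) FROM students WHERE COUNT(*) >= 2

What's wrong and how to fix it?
Bug: COUNT(*) cannot appear in WHERE; the per-group count doesn't exist yet

Fix: Group first with HAVING COUNT(*) >= 2, then COUNT the resulting groups

Corrected query:
SELECT COUNT(*) FROM (SELECT major FROM students GROUP BY major HAVING COUNT(*) >= 2)

Result:
COUNT(*)
--------
2       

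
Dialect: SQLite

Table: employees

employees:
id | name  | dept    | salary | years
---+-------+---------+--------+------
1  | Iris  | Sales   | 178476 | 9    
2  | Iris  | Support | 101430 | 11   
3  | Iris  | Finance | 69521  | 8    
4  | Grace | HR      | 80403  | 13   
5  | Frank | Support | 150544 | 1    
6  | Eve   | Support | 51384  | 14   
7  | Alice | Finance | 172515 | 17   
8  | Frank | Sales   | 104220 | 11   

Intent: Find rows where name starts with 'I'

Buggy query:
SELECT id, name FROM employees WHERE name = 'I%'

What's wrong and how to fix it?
Bug: Wildcards only work with LIKE; '=' treats '%' as a literal character

Fix: Use LIKE for wildcard pattern matching

Corrected query:
SELECT id, name FROM employees WHERE name LIKE 'I%'

Result:
id | name
---+-----
1  | Iris
2  | Iris
3  | Iris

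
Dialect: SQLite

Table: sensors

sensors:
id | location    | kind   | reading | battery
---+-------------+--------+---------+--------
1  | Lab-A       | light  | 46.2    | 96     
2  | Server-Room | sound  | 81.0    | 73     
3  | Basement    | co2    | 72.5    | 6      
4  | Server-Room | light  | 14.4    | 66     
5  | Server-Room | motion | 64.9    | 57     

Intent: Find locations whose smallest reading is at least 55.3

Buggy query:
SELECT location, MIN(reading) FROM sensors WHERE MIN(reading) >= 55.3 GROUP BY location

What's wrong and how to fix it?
Bug: MIN() in WHERE is a misuse of aggregate

Fix: Use HAVING for the per-group MIN condition

Corrected query:
SELECT location, MIN(reading) FROM sensors GROUP BY location HAVING MIN(reading) >= 55.3

Result:
location | MIN(reading)
---------+-------------
Basement | 72.5        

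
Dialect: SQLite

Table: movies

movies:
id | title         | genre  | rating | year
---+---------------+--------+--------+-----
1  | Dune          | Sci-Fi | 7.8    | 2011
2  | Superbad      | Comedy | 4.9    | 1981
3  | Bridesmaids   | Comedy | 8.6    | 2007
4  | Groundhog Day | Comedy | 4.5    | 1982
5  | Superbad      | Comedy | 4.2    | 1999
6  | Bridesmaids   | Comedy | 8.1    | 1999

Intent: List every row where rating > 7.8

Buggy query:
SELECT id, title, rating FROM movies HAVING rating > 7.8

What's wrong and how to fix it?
Bug: HAVING filters the output of aggregation, but this query has no GROUP BY and no aggregate functions, so SQLite rejects it (HAVING clause on a non-aggregate query); the condition here is per row

Fix: Replace HAVING with WHERE since the condition applies to individual rows

Corrected query:
SELECT id, title, rating FROM movies WHERE rating > 7.8

Result:
id | title       | rating
---+-------------+-------
3  | Bridesmaids | 8.6   
6  | Bridesmaids | 8.1   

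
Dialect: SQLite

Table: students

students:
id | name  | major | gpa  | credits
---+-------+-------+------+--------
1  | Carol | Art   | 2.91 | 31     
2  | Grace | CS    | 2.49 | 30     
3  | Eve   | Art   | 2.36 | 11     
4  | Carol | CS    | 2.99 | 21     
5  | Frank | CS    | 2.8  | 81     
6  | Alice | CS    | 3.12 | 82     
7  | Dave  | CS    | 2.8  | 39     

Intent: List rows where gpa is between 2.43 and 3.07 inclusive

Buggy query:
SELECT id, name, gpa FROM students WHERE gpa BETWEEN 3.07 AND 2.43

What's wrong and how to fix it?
Bug: BETWEEN expects the lower bound first; with 3.07 AND 2.43 the range is empty

Fix: Swap the bounds so the smaller value comes first

Corrected query:
SELECT id, name, gpa FROM students WHERE gpa BETWEEN 2.43 AND 3.07

Result:
id | name  | gpa 
---+-------+-----
1  | Carol | 2.91
2  | Grace | 2.49
4  | Carol | 2.99
5  | Frank | 2.8 
7  | Dave  | 2.8 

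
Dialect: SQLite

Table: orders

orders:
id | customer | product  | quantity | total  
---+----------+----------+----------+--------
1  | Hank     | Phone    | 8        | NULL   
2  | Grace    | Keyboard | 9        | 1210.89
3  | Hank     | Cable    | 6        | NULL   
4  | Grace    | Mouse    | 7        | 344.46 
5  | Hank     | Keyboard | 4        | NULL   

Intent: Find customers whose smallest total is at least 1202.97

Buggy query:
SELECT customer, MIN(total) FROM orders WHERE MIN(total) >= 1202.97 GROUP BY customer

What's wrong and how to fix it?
Bug: Aggregates like MIN are computed per group after WHERE runs

Fix: Replace WHERE with HAVING after the GROUP BY

Corrected query:
SELECT customer, MIN(total) FROM orders GROUP BY customer HAVING MIN(total) >= 1202.97

Result:
(no rows)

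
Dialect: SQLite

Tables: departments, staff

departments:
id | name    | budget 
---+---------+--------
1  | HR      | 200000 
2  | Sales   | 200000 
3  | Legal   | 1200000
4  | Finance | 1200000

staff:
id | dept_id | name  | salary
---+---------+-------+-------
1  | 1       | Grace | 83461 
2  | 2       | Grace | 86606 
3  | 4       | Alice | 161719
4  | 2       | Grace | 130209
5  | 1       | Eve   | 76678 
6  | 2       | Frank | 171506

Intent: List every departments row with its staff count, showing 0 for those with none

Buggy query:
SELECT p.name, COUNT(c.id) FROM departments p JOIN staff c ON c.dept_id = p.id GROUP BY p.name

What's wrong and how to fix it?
Bug: INNER JOIN drops departments rows that have no matching staff rows

Fix: Switch to LEFT JOIN to retain unmatched parent rows

Corrected query:
SELECT p.name, COUNT(c.id) FROM departments p LEFT JOIN staff c ON c.dept_id = p.id GROUP BY p.name

Result:
name    | COUNT(c.id)
--------+------------
Finance | 1          
HR      | 2          
Legal   | 0          
Sales   | 3          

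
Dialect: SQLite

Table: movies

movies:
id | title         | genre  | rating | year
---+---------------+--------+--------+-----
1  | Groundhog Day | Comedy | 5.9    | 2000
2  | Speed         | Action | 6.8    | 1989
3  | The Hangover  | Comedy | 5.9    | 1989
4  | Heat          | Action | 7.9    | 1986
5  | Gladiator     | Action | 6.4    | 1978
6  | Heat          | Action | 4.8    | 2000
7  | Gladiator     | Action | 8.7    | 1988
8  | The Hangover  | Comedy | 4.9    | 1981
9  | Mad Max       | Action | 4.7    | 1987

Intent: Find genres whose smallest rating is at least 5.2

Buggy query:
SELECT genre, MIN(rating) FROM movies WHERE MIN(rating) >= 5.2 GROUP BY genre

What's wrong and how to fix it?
Bug: Aggregates like MIN are computed per group after WHERE runs

Fix: Replace WHERE with HAVING after the GROUP BY

Corrected query:
SELECT genre, MIN(rating) FROM movies GROUP BY genre HAVING MIN(rating) >= 5.2

Result:
(no rows)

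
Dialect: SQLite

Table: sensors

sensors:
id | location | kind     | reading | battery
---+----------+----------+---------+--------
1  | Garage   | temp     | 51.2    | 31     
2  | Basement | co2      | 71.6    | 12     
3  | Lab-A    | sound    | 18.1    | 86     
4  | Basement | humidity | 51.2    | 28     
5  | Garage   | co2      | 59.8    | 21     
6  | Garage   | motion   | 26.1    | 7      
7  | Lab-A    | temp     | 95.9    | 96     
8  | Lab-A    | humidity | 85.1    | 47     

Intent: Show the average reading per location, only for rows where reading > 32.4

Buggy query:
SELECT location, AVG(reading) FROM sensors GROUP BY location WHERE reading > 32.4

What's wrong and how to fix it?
Bug: Row-level WHERE must come before GROUP BY in the clause order

Fix: Move the WHERE clause before GROUP BY

Corrected query:
SELECT location, AVG(reading) FROM sensors WHERE reading > 32.4 GROUP BY location

Result:
location | AVG(reading)
---------+-------------
Basement | 61.4        
Garage   | 55.5        
Lab-A    | 90.5        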